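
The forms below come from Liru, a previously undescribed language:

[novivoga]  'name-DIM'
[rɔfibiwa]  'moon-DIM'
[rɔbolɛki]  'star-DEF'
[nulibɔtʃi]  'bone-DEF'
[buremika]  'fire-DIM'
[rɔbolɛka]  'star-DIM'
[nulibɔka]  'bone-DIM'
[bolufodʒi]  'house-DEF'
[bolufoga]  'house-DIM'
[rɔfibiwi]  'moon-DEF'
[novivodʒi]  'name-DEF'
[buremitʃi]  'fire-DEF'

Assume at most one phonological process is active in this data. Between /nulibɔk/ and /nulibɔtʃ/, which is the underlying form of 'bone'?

The stem for 'bone' ends in [tʃ] in [nulibɔtʃi] but [k] in [nulibɔka].
Compare 'star', with invariant [k] in [rɔbolɛki] and [rɔbolɛka]: an analysis with underlying /k/ and a rule producing [tʃ] before the DEF suffix would wrongly predict alternation here too.
Therefore /tʃ/ is basic and [k] is derived by depalatalization (palato-alveolar /tʃ/ and /dʒ/ become [k] and [g] when no front vowel follows).

/nulibɔtʃ/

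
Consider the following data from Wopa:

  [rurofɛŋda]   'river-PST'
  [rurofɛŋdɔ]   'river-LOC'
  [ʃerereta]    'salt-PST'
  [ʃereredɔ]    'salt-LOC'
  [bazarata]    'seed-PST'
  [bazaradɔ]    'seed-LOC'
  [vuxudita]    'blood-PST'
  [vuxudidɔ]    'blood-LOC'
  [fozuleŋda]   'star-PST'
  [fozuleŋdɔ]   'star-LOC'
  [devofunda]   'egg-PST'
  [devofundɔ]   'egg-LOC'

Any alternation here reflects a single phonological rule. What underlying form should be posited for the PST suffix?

/-ta/

The PST suffix surfaces as [-da] and [-ta], depending on the final segment of the stem.
By contrast the LOC suffix keeps its initial [d] throughout — that segment must be underlying.
The PST suffix is therefore /-ta/ underlyingly, with post-nasal voicing: voiceless stops become voiced after a nasal.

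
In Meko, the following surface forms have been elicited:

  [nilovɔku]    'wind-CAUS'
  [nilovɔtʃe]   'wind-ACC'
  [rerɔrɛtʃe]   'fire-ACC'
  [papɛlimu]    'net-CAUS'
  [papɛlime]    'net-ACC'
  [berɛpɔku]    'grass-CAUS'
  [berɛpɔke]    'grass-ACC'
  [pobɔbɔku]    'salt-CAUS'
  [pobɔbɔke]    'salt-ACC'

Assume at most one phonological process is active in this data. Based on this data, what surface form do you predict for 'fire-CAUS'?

[rerɔrɛku]

'wind' shows [k] ~ [tʃ] at the end of the stem ([nilovɔku] vs [nilovɔtʃe]).
The stem 'grass' ([berɛpɔku], [berɛpɔke]) shows [k] unchanged in both environments, so [k] cannot be basic with [tʃ] derived before the ACC suffix.
Therefore /tʃ/ is basic and [k] is derived by depalatalization (palato-alveolar /tʃ/ becomes [k] when no front vowel follows).
From [rerɔrɛtʃe] the stem 'fire' is /rerɔrɛtʃ/; when no front vowel follows this yields [rerɔrɛku].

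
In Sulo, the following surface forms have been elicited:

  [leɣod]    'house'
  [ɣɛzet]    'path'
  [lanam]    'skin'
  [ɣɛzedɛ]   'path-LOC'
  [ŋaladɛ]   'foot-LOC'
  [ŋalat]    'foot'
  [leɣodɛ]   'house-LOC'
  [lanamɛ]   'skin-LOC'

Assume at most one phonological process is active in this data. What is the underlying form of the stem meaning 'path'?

/ɣɛzet/

The stem for 'path' ends in [d] in [ɣɛzedɛ] but [t] in [ɣɛzet].
The stem 'house' ([leɣodɛ], [leɣod]) shows [d] unchanged in both environments, so [d] cannot be basic with [t] derived in isolation.
So /t/ is underlying, and a rule of intervocalic voicing — voiceless stops become voiced between vowels — gives [d].
The underlying form of 'path' is therefore /ɣɛzet/.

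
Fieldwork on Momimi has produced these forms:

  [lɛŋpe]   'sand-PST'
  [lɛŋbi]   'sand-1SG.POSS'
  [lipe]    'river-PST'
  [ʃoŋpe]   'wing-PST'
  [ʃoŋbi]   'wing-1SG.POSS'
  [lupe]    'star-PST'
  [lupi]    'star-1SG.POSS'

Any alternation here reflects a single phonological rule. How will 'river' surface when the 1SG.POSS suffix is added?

[lipi]

The 1SG.POSS morpheme has two allomorphs, [-bi] and [-pi].
The PST suffix, which begins with [p], is invariant after every stem; so [p] is not altered by any rule here.
The 1SG.POSS suffix is therefore /-bi/ underlyingly, with post-vocalic devoicing: voiced stops become voiceless after a vowel.
After 'river', which ends in a vowel, the suffix surfaces as [-pi], giving [lipi].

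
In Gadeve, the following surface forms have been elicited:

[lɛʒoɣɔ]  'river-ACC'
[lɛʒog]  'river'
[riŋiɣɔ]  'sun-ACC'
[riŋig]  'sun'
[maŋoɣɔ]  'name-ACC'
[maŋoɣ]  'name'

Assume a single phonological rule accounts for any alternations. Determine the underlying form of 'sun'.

/riŋig/

The stem for 'sun' ends in [ɣ] in [riŋiɣɔ] but [g] in [riŋig].
Compare 'name', with invariant [ɣ] in [maŋoɣɔ] and [maŋoɣ]: an analysis with underlying /ɣ/ and a rule producing [g] in isolation would wrongly predict alternation here too.
The alternation reflects intervocalic spirantization: voiced stops become fricatives between vowels. /g/ is underlying.
Hence 'sun' is /riŋig/ underlyingly.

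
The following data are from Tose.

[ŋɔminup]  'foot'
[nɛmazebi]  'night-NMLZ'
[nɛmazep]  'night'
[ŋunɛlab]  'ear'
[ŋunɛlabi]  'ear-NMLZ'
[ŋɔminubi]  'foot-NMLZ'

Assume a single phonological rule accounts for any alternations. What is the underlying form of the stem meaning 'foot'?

The stem for 'foot' ends in [b] in [ŋɔminubi] but [p] in [ŋɔminup].
If /b/ were underlying and a rule turned it into [p] in isolation, 'ear' would also alternate; but it has [b] in both [ŋunɛlabi] and [ŋunɛlab].
The underlying segment must be /p/; voiceless stops become voiced between vowels, yielding [b] there.
The underlying form of 'foot' is therefore /ŋɔminup/.

/ŋɔminup/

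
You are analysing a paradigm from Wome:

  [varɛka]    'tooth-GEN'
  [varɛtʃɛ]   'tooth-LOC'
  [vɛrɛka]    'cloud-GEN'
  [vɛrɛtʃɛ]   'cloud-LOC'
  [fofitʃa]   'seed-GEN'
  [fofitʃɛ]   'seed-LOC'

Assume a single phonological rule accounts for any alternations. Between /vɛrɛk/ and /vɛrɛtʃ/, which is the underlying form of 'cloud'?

/vɛrɛk/

The root 'cloud' surfaces as [vɛrɛka] and [vɛrɛtʃɛ], with a stem-final [k] ~ [tʃ] alternation.
The stem 'seed' ([fofitʃa], [fofitʃɛ]) shows [tʃ] unchanged in both environments, so [tʃ] cannot be basic with [k] derived before the GEN suffix.
So /k/ is underlying, and a rule of palatalization before a front vowel — /k/ becomes palato-alveolar [tʃ] before a front vowel — gives [tʃ].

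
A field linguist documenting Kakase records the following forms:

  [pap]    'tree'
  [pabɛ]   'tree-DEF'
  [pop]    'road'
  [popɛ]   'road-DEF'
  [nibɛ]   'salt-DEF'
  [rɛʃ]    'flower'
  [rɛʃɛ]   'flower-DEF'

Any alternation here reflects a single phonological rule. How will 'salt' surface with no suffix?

The stem for 'tree' ends in [p] in [pap] but [b] in [pabɛ].
Compare 'road', with invariant [p] in [pop] and [popɛ]: an analysis with underlying /p/ and a rule producing [b] before the DEF suffix would wrongly predict alternation here too.
So /b/ is underlying, and a rule of word-final obstruent devoicing — voiced obstruents become voiceless word-finally — gives [p].
The one attested form of 'salt', [nibɛ], shows underlying /nib/. Applying the same rule word-finally gives [nip].

[nip]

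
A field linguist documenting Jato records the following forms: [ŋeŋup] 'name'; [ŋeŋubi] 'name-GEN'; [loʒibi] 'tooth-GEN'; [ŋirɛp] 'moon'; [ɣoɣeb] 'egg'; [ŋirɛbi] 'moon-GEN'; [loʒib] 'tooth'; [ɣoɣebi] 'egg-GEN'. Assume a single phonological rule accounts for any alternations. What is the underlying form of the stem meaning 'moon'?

/ŋirɛp/

The stem for 'moon' ends in [p] in [ŋirɛp] but [b] in [ŋirɛbi].
If /b/ were underlying and a rule turned it into [p] in isolation, 'egg' would also alternate; but it has [b] in both [ɣoɣeb] and [ɣoɣebi].
The underlying segment must be /p/; voiceless stops become voiced between vowels, yielding [b] there.
Hence 'moon' is /ŋirɛp/ underlyingly.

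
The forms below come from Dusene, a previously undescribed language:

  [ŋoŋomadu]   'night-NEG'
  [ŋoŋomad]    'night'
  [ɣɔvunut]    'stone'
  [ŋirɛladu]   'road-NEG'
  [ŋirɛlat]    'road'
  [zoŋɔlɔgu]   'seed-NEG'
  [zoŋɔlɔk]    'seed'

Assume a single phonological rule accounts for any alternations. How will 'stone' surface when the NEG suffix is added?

The root 'road' surfaces as [ŋirɛladu] and [ŋirɛlat], with a stem-final [d] ~ [t] alternation.
The stem 'night' ([ŋoŋomadu], [ŋoŋomad]) shows [d] unchanged in both environments, so [d] cannot be basic with [t] derived in isolation.
Therefore /t/ is basic and [d] is derived by intervocalic voicing (voiceless stops become voiced between vowels).
The one attested form of 'stone', [ɣɔvunut], shows underlying /ɣɔvunut/. Applying the same rule between vowels gives [ɣɔvunudu].

[ɣɔvunudu]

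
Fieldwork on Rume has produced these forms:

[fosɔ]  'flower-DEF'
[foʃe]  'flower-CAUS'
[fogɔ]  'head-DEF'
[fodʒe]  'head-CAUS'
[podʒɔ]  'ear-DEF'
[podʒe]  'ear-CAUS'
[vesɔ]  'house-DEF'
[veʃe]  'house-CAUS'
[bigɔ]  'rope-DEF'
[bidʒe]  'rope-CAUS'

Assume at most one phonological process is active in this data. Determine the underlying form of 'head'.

'head' shows [g] ~ [dʒ] at the end of the stem ([fogɔ] vs [fodʒe]).
If /dʒ/ were underlying and a rule turned it into [g] before the DEF suffix, 'ear' would also alternate; but it has [dʒ] in both [podʒɔ] and [podʒe].
The underlying segment must be /g/; /g/ and /s/ become palato-alveolar [dʒ] and [ʃ] before a front vowel, yielding [dʒ] there.

/fog/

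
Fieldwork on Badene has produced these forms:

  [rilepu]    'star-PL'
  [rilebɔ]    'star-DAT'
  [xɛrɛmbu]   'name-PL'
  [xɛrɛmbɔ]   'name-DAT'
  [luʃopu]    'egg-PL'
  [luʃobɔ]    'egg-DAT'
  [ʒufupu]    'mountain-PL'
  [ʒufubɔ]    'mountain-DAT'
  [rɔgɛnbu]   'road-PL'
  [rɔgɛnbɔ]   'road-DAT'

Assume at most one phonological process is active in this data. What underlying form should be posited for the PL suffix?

/-pu/

The PL suffix surfaces as [-bu] and [-pu], depending on the final segment of the stem.
By contrast the DAT suffix keeps its initial [b] throughout — that segment must be underlying.
The PL suffix is therefore /-pu/ underlyingly, with post-nasal voicing: voiceless stops become voiced after a nasal.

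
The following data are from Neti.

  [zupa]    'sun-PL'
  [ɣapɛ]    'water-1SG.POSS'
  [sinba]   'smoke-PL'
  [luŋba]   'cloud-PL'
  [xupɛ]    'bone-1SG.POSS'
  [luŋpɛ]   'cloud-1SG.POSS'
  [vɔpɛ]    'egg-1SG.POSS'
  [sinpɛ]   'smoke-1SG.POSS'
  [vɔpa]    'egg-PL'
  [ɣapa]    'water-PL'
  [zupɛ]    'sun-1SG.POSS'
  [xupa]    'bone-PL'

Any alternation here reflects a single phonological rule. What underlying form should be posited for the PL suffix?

The PL morpheme has two allomorphs, [-ba] and [-pa].
By contrast the 1SG.POSS suffix keeps its initial [p] throughout — that segment must be underlying.
The PL suffix is therefore /-ba/ underlyingly, with post-vocalic devoicing: voiced stops become voiceless after a vowel.

/-ba/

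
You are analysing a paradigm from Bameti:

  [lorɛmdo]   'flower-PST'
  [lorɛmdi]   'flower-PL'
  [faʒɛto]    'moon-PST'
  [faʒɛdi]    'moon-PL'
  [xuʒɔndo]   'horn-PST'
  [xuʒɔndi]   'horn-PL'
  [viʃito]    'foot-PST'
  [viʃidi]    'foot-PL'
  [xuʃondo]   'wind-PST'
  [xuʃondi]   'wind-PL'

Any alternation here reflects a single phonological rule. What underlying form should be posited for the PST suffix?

The PST suffix surfaces as [-do] and [-to], depending on the final segment of the stem.
The PL suffix, which begins with [d], is invariant after every stem; so [d] is not altered by any rule here.
So the underlying form is /-to/, and voiceless stops become voiced after a nasal.

/-to/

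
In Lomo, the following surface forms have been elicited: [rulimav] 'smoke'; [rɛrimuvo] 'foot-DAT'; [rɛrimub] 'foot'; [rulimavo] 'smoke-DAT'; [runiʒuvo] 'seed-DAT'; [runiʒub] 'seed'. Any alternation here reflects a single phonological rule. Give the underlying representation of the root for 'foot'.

The stem for 'foot' ends in [b] in [rɛrimub] but [v] in [rɛrimuvo].
But 'smoke' keeps [v] in both environments ([rulimav], [rulimavo]), so there is no rule changing /v/ to [b] in isolation.
The alternation reflects intervocalic spirantization: voiced stops become fricatives between vowels. /b/ is underlying.
Hence 'foot' is /rɛrimub/ underlyingly.

/rɛrimub/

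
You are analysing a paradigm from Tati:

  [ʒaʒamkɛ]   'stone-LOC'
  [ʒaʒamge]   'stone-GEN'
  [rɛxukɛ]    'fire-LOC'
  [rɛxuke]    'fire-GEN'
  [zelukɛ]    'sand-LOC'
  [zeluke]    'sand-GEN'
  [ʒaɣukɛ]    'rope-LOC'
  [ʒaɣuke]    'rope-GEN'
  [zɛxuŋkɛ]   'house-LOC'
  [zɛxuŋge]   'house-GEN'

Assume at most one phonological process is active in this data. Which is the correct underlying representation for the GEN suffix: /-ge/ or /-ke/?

The GEN suffix surfaces as [-ge] and [-ke], depending on the final segment of the stem.
By contrast the LOC suffix keeps its initial [k] throughout — that segment must be underlying.
The GEN suffix is therefore /-ge/ underlyingly, with post-vocalic devoicing: voiced stops become voiceless after a vowel.

/-ge/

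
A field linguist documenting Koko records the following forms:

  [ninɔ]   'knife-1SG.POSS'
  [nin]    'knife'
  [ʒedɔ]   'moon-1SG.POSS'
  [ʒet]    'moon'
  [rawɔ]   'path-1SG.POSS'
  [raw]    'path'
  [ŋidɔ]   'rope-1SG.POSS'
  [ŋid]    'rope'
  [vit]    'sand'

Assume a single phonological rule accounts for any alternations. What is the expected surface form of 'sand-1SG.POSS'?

In [ʒedɔ] and [ʒet] the final segment of 'moon' alternates: [d] ~ [t].
The stem 'rope' ([ŋidɔ], [ŋid]) shows [d] unchanged in both environments, so [d] cannot be basic with [t] derived in isolation.
The alternation reflects intervocalic voicing: voiceless stops become voiced between vowels. /t/ is underlying.
From [vit] the stem 'sand' is /vit/; between vowels this yields [vidɔ].

[vidɔ]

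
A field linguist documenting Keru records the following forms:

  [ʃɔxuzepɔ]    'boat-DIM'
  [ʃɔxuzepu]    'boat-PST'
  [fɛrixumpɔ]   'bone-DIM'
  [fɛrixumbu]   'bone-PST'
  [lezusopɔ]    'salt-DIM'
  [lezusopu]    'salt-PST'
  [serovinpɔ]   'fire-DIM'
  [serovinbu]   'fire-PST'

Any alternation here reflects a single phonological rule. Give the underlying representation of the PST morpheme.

The PST morpheme has two allomorphs, [-bu] and [-pu].
By contrast the DIM suffix keeps its initial [p] throughout — that segment must be underlying.
The PST suffix is therefore /-bu/ underlyingly, with post-vocalic devoicing: voiced stops become voiceless after a vowel.

/-bu/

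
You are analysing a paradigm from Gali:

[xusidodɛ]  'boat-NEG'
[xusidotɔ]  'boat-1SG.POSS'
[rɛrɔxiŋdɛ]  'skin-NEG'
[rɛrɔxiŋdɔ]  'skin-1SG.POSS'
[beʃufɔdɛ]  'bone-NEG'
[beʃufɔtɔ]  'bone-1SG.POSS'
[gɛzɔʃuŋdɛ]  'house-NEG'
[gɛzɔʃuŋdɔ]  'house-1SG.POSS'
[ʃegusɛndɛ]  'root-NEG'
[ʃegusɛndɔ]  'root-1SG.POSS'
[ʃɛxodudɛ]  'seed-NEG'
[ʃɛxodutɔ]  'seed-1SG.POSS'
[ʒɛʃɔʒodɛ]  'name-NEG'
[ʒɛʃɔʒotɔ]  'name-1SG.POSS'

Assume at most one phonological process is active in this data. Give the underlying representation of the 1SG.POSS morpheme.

The 1SG.POSS morpheme has two allomorphs, [-dɔ] and [-tɔ].
The NEG suffix, which begins with [d], is invariant after every stem; so [d] is not altered by any rule here.
The 1SG.POSS suffix is therefore /-tɔ/ underlyingly, with post-nasal voicing: voiceless stops become voiced after a nasal.

/-tɔ/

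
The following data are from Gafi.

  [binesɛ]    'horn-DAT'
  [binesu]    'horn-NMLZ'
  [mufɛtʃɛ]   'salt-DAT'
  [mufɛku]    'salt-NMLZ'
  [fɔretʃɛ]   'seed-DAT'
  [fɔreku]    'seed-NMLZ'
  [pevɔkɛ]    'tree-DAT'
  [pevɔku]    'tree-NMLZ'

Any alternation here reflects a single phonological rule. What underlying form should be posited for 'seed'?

/fɔretʃ/

The stem for 'seed' ends in [tʃ] in [fɔretʃɛ] but [k] in [fɔreku].
Compare 'tree', with invariant [k] in [pevɔkɛ] and [pevɔku]: an analysis with underlying /k/ and a rule producing [tʃ] before the DAT suffix would wrongly predict alternation here too.
The alternation reflects depalatalization: palato-alveolar /tʃ/ becomes [k] when no front vowel follows. /tʃ/ is underlying.
The underlying form of 'seed' is therefore /fɔretʃ/.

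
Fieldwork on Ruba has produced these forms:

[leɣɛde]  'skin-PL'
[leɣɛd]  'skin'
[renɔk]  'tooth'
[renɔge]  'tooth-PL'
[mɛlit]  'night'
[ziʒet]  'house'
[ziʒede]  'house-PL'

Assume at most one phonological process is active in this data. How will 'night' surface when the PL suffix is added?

[mɛlide]

'house' shows [d] ~ [t] at the end of the stem ([ziʒede] vs [ziʒet]).
But 'skin' keeps [d] in both environments ([leɣɛde], [leɣɛd]), so there is no rule changing /d/ to [t] in isolation.
Therefore /t/ is basic and [d] is derived by intervocalic voicing (voiceless stops become voiced between vowels).
The one attested form of 'night', [mɛlit], shows underlying /mɛlit/. Applying the same rule between vowels gives [mɛlide].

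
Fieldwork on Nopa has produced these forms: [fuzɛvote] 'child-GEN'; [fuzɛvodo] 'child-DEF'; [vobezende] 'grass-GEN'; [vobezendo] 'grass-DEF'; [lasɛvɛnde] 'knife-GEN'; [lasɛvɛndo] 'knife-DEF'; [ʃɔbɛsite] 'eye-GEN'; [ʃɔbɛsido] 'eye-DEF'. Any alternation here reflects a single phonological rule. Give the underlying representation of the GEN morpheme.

/-te/

The GEN morpheme has two allomorphs, [-de] and [-te].
By contrast the DEF suffix keeps its initial [d] throughout — that segment must be underlying.
So the underlying form is /-te/, and voiceless stops become voiced after a nasal.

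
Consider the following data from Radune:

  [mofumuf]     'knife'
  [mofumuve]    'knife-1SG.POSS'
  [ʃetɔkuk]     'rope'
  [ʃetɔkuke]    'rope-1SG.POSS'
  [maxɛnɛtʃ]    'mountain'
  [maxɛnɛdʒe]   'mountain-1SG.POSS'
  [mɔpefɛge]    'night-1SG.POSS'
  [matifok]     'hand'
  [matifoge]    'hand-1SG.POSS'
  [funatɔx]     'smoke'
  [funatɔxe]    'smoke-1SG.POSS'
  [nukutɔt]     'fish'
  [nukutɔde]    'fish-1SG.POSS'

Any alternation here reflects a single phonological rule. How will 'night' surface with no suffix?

'hand' shows [k] ~ [g] at the end of the stem ([matifok] vs [matifoge]).
Compare 'rope', with invariant [k] in [ʃetɔkuk] and [ʃetɔkuke]: an analysis with underlying /k/ and a rule producing [g] before the 1SG.POSS suffix would wrongly predict alternation here too.
So /g/ is underlying, and a rule of word-final obstruent devoicing — voiced obstruents become voiceless word-finally — gives [k].
The one attested form of 'night', [mɔpefɛge], shows underlying /mɔpefɛg/. Applying the same rule word-finally gives [mɔpefɛk].

[mɔpefɛk]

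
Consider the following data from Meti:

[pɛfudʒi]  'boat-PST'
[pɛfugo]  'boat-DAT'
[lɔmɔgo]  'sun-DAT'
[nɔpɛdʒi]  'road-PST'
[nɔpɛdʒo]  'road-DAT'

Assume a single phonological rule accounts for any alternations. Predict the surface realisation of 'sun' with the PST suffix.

[lɔmɔdʒi]

The stem for 'boat' ends in [dʒ] in [pɛfudʒi] but [g] in [pɛfugo].
Compare 'road', with invariant [dʒ] in [nɔpɛdʒi] and [nɔpɛdʒo]: an analysis with underlying /dʒ/ and a rule producing [g] before the DAT suffix would wrongly predict alternation here too.
Therefore /g/ is basic and [dʒ] is derived by palatalization before a front vowel (/g/ becomes palato-alveolar [dʒ] before a front vowel).
The one attested form of 'sun', [lɔmɔgo], shows underlying /lɔmɔg/. Applying the same rule before a front vowel gives [lɔmɔdʒi].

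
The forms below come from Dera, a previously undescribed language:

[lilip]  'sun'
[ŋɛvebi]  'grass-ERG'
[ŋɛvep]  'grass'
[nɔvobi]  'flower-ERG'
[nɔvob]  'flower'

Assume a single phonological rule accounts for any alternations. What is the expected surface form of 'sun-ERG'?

'grass' shows [b] ~ [p] at the end of the stem ([ŋɛvebi] vs [ŋɛvep]).
Compare 'flower', with invariant [b] in [nɔvobi] and [nɔvob]: an analysis with underlying /b/ and a rule producing [p] in isolation would wrongly predict alternation here too.
Therefore /p/ is basic and [b] is derived by intervocalic voicing (voiceless stops become voiced between vowels).
From [lilip] the stem 'sun' is /lilip/; between vowels this yields [lilibi].

[lilibi]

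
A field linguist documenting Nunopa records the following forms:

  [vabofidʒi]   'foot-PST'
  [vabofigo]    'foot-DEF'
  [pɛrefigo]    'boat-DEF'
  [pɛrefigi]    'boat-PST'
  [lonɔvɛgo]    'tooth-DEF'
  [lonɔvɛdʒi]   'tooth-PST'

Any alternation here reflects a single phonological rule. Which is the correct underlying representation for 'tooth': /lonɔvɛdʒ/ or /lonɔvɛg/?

The stem for 'tooth' ends in [g] in [lonɔvɛgo] but [dʒ] in [lonɔvɛdʒi].
If /g/ were underlying and a rule turned it into [dʒ] before the PST suffix, 'boat' would also alternate; but it has [g] in both [pɛrefigo] and [pɛrefigi].
The underlying segment must be /dʒ/; palato-alveolar /dʒ/ becomes [g] when no front vowel follows, yielding [g] there.

/lonɔvɛdʒ/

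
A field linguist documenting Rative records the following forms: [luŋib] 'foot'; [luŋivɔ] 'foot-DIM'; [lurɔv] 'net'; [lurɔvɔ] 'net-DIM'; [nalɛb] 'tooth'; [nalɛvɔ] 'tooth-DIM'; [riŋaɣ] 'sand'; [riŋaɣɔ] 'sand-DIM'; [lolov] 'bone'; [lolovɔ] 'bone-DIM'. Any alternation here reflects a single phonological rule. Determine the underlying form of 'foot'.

/luŋib/

'foot' shows [b] ~ [v] at the end of the stem ([luŋib] vs [luŋivɔ]).
The stem 'bone' ([lolov], [lolovɔ]) shows [v] unchanged in both environments, so [v] cannot be basic with [b] derived in isolation.
So /b/ is underlying, and a rule of intervocalic spirantization — voiced stops become fricatives between vowels — gives [v].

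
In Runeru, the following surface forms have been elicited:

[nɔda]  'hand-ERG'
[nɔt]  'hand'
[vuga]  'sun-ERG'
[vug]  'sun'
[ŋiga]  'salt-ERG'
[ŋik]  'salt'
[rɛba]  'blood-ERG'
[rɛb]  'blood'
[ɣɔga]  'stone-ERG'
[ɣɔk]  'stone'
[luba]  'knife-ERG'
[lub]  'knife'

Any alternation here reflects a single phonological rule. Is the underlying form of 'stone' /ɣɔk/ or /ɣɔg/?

/ɣɔk/

The root 'stone' surfaces as [ɣɔga] and [ɣɔk], with a stem-final [g] ~ [k] alternation.
If /g/ were underlying and a rule turned it into [k] in isolation, 'sun' would also alternate; but it has [g] in both [vuga] and [vug].
The alternation reflects intervocalic voicing: voiceless stops become voiced between vowels. /k/ is underlying.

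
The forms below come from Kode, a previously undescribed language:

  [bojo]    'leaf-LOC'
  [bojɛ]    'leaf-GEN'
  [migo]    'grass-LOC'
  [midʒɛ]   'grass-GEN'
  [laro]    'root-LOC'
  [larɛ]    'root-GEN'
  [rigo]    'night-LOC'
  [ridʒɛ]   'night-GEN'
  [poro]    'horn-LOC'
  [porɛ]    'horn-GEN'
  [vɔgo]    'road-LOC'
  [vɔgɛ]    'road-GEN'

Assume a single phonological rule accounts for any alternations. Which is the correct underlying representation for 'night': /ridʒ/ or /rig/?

/ridʒ/

The stem for 'night' ends in [g] in [rigo] but [dʒ] in [ridʒɛ].
If /g/ were underlying and a rule turned it into [dʒ] before the GEN suffix, 'road' would also alternate; but it has [g] in both [vɔgo] and [vɔgɛ].
The underlying segment must be /dʒ/; palato-alveolar /dʒ/ becomes [g] when no front vowel follows, yielding [g] there.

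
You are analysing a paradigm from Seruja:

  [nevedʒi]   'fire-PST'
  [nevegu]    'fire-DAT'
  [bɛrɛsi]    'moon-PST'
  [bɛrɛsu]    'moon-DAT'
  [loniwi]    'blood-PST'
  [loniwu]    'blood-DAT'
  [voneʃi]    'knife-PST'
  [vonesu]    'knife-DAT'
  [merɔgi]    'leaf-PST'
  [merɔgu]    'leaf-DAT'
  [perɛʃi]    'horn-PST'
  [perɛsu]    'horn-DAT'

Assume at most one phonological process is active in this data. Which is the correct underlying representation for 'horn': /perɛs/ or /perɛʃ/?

/perɛʃ/

'horn' shows [ʃ] ~ [s] at the end of the stem ([perɛʃi] vs [perɛsu]).
Compare 'moon', with invariant [s] in [bɛrɛsi] and [bɛrɛsu]: an analysis with underlying /s/ and a rule producing [ʃ] before the PST suffix would wrongly predict alternation here too.
Therefore /ʃ/ is basic and [s] is derived by depalatalization (palato-alveolar /dʒ/ and /ʃ/ become [g] and [s] when no front vowel follows).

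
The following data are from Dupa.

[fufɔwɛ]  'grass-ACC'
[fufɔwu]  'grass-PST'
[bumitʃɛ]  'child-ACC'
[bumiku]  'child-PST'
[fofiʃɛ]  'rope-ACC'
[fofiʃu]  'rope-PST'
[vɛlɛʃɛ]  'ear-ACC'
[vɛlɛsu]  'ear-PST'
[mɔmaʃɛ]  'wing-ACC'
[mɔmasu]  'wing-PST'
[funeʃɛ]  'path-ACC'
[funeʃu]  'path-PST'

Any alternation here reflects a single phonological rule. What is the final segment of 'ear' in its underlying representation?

The root 'ear' surfaces as [vɛlɛʃɛ] and [vɛlɛsu], with a stem-final [ʃ] ~ [s] alternation.
The stem 'rope' ([fofiʃɛ], [fofiʃu]) shows [ʃ] unchanged in both environments, so [ʃ] cannot be basic with [s] derived before the PST suffix.
Therefore /s/ is basic and [ʃ] is derived by palatalization before a front vowel (/k/ and /s/ become palato-alveolar [tʃ] and [ʃ] before a front vowel).

/s/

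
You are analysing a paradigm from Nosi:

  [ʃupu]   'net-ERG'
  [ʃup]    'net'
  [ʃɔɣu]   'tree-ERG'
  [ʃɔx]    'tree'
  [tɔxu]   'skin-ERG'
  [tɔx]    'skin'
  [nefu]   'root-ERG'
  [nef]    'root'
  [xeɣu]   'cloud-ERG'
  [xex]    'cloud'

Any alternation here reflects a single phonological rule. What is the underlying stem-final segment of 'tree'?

/ɣ/

'tree' shows [ɣ] ~ [x] at the end of the stem ([ʃɔɣu] vs [ʃɔx]).
But 'skin' keeps [x] in both environments ([tɔxu], [tɔx]), so there is no rule changing /x/ to [ɣ] before the ERG suffix.
The alternation reflects word-final obstruent devoicing: voiced obstruents become voiceless word-finally. /ɣ/ is underlying.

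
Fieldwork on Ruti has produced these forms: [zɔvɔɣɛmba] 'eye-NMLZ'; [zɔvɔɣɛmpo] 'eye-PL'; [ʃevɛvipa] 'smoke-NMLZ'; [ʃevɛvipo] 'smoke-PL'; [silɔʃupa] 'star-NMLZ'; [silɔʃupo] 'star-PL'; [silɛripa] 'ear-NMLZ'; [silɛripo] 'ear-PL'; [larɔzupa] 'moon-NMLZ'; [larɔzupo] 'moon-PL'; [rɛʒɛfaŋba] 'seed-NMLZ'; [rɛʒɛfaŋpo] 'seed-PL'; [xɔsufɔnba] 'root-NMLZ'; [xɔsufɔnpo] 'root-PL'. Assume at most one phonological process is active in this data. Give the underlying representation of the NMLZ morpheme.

The NMLZ suffix surfaces as [-ba] and [-pa], depending on the final segment of the stem.
The PL suffix, which begins with [p], is invariant after every stem; so [p] is not altered by any rule here.
The NMLZ suffix is therefore /-ba/ underlyingly, with post-vocalic devoicing: voiced stops become voiceless after a vowel.

/-ba/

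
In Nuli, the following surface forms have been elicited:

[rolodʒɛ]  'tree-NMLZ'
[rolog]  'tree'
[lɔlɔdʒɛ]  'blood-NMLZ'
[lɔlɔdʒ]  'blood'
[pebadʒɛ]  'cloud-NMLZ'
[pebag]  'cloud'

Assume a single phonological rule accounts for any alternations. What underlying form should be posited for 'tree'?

The stem for 'tree' ends in [dʒ] in [rolodʒɛ] but [g] in [rolog].
If /dʒ/ were underlying and a rule turned it into [g] in isolation, 'blood' would also alternate; but it has [dʒ] in both [lɔlɔdʒɛ] and [lɔlɔdʒ].
So /g/ is underlying, and a rule of palatalization before a front vowel — /g/ becomes palato-alveolar [dʒ] before a front vowel — gives [dʒ].
The underlying form of 'tree' is therefore /rolog/.

/rolog/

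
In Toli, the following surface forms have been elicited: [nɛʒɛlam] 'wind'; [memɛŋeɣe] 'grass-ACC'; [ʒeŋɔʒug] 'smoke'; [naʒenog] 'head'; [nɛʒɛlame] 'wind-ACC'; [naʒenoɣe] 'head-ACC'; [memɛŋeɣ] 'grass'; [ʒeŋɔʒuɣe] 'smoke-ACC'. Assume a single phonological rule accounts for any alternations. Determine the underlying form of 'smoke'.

'smoke' shows [ɣ] ~ [g] at the end of the stem ([ʒeŋɔʒuɣe] vs [ʒeŋɔʒug]).
The stem 'grass' ([memɛŋeɣe], [memɛŋeɣ]) shows [ɣ] unchanged in both environments, so [ɣ] cannot be basic with [g] derived in isolation.
The underlying segment must be /g/; voiced stops become fricatives between vowels, yielding [ɣ] there.

/ʒeŋɔʒug/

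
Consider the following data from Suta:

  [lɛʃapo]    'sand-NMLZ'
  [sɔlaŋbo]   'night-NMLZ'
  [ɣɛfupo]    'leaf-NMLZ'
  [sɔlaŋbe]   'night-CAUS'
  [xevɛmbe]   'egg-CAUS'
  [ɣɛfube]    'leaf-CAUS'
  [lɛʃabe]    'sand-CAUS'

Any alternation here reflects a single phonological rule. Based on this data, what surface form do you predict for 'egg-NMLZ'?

The NMLZ morpheme has two allomorphs, [-bo] and [-po].
The CAUS suffix, which begins with [b], is invariant after every stem; so [b] is not altered by any rule here.
The NMLZ suffix is therefore /-po/ underlyingly, with post-nasal voicing: voiceless stops become voiced after a nasal.
After 'egg', which ends in a nasal, the suffix surfaces as [-bo], giving [xevɛmbo].

[xevɛmbo]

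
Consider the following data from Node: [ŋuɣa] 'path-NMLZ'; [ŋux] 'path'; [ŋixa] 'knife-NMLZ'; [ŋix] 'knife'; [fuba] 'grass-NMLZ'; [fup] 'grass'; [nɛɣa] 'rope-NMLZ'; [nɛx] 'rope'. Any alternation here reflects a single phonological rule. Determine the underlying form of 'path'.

/ŋuɣ/

In [ŋuɣa] and [ŋux] the final segment of 'path' alternates: [ɣ] ~ [x].
If /x/ were underlying and a rule turned it into [ɣ] before the NMLZ suffix, 'knife' would also alternate; but it has [x] in both [ŋixa] and [ŋix].
So /ɣ/ is underlying, and a rule of word-final obstruent devoicing — voiced obstruents become voiceless word-finally — gives [x].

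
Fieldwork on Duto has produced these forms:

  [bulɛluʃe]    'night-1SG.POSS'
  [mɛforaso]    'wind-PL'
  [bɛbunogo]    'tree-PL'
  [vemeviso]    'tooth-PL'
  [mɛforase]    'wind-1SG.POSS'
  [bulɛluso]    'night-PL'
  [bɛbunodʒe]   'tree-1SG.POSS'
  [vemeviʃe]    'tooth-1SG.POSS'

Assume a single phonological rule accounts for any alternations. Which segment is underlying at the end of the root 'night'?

/ʃ/

In [bulɛluso] and [bulɛluʃe] the final segment of 'night' alternates: [s] ~ [ʃ].
Compare 'wind', with invariant [s] in [mɛforaso] and [mɛforase]: an analysis with underlying /s/ and a rule producing [ʃ] before the 1SG.POSS suffix would wrongly predict alternation here too.
Therefore /ʃ/ is basic and [s] is derived by depalatalization (palato-alveolar /dʒ/ and /ʃ/ become [g] and [s] when no front vowel follows).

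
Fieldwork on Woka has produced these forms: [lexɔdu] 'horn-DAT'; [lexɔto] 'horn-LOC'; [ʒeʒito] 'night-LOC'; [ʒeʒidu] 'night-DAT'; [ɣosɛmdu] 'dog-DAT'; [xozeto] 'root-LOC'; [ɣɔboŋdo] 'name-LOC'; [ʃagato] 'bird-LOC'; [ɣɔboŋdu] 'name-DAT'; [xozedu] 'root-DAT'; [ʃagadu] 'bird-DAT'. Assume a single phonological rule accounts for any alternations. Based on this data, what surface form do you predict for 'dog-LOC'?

The LOC suffix surfaces as [-do] and [-to], depending on the final segment of the stem.
The DAT suffix, which begins with [d], is invariant after every stem; so [d] is not altered by any rule here.
The LOC suffix is therefore /-to/ underlyingly, with post-nasal voicing: voiceless stops become voiced after a nasal.
After 'dog', which ends in a nasal, the suffix surfaces as [-do], giving [ɣosɛmdo].

[ɣosɛmdo]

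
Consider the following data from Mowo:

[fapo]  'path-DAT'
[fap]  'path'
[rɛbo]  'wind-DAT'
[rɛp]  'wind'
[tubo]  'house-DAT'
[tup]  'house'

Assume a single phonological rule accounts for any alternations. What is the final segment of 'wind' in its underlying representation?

The stem for 'wind' ends in [b] in [rɛbo] but [p] in [rɛp].
If /p/ were underlying and a rule turned it into [b] before the DAT suffix, 'path' would also alternate; but it has [p] in both [fapo] and [fap].
Therefore /b/ is basic and [p] is derived by word-final obstruent devoicing (voiced obstruents become voiceless word-finally).

/b/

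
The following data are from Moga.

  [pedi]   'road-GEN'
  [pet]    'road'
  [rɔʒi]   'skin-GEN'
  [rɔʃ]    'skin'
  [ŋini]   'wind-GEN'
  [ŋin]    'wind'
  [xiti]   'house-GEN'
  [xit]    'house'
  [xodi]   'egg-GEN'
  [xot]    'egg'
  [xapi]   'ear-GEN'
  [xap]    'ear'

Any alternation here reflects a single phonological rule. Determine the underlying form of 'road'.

/ped/

In [pedi] and [pet] the final segment of 'road' alternates: [d] ~ [t].
The stem 'house' ([xiti], [xit]) shows [t] unchanged in both environments, so [t] cannot be basic with [d] derived before the GEN suffix.
Therefore /d/ is basic and [t] is derived by word-final obstruent devoicing (voiced obstruents become voiceless word-finally).
The underlying form of 'road' is therefore /ped/.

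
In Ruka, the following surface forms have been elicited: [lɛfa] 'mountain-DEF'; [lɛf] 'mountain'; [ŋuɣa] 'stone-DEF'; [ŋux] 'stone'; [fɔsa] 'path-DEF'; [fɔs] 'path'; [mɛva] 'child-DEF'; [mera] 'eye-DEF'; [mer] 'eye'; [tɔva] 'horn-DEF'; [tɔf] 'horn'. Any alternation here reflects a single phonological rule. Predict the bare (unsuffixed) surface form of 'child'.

[mɛf]

The stem for 'horn' ends in [v] in [tɔva] but [f] in [tɔf].
But 'mountain' keeps [f] in both environments ([lɛfa], [lɛf]), so there is no rule changing /f/ to [v] before the DEF suffix.
Therefore /v/ is basic and [f] is derived by word-final obstruent devoicing (voiced obstruents become voiceless word-finally).
The one attested form of 'child', [mɛva], shows underlying /mɛv/. Applying the same rule word-finally gives [mɛf].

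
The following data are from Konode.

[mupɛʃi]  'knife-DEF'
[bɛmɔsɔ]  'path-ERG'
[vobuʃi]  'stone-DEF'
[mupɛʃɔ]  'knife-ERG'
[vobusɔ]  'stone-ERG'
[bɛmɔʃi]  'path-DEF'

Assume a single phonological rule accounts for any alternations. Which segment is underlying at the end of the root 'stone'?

/s/

The root 'stone' surfaces as [vobusɔ] and [vobuʃi], with a stem-final [s] ~ [ʃ] alternation.
But 'knife' keeps [ʃ] in both environments ([mupɛʃɔ], [mupɛʃi]), so there is no rule changing /ʃ/ to [s] before the ERG suffix.
The underlying segment must be /s/; /s/ becomes palato-alveolar [ʃ] before a front vowel, yielding [ʃ] there.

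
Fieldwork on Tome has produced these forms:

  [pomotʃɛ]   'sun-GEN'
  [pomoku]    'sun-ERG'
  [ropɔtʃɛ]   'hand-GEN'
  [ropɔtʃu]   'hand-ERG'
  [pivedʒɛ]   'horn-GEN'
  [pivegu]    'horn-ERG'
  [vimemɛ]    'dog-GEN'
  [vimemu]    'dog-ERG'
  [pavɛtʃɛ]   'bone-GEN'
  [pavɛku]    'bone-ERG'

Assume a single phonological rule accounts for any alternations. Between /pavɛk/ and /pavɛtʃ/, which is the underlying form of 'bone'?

The root 'bone' surfaces as [pavɛtʃɛ] and [pavɛku], with a stem-final [tʃ] ~ [k] alternation.
If /tʃ/ were underlying and a rule turned it into [k] before the ERG suffix, 'hand' would also alternate; but it has [tʃ] in both [ropɔtʃɛ] and [ropɔtʃu].
Therefore /k/ is basic and [tʃ] is derived by palatalization before a front vowel (/k/ and /g/ become palato-alveolar [tʃ] and [dʒ] before a front vowel).

/pavɛk/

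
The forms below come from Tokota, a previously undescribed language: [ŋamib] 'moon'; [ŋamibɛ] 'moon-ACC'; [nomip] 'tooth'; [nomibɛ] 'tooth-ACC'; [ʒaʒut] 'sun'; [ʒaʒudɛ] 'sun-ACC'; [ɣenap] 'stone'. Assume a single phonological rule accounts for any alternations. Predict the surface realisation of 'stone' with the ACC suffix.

[ɣenabɛ]

The stem for 'tooth' ends in [p] in [nomip] but [b] in [nomibɛ].
But 'moon' keeps [b] in both environments ([ŋamib], [ŋamibɛ]), so there is no rule changing /b/ to [p] in isolation.
So /p/ is underlying, and a rule of intervocalic voicing — voiceless stops become voiced between vowels — gives [b].
From [ɣenap] the stem 'stone' is /ɣenap/; between vowels this yields [ɣenabɛ].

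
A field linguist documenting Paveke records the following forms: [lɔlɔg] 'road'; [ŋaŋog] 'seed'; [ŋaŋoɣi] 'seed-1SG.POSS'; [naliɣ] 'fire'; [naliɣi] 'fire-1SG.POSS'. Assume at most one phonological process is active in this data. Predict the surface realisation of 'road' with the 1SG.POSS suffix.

[lɔlɔɣi]

In [ŋaŋog] and [ŋaŋoɣi] the final segment of 'seed' alternates: [g] ~ [ɣ].
The stem 'fire' ([naliɣ], [naliɣi]) shows [ɣ] unchanged in both environments, so [ɣ] cannot be basic with [g] derived in isolation.
The underlying segment must be /g/; voiced stops become fricatives between vowels, yielding [ɣ] there.
From [lɔlɔg] the stem 'road' is /lɔlɔg/; between vowels this yields [lɔlɔɣi].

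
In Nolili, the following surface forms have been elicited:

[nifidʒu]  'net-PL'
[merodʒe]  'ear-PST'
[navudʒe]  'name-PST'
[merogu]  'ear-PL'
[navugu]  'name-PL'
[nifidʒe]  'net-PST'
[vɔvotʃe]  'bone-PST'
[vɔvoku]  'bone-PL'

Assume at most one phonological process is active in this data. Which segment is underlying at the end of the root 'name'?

/g/

'name' shows [dʒ] ~ [g] at the end of the stem ([navudʒe] vs [navugu]).
Compare 'net', with invariant [dʒ] in [nifidʒe] and [nifidʒu]: an analysis with underlying /dʒ/ and a rule producing [g] before the PL suffix would wrongly predict alternation here too.
The underlying segment must be /g/; /k/ and /g/ become palato-alveolar [tʃ] and [dʒ] before a front vowel, yielding [dʒ] there.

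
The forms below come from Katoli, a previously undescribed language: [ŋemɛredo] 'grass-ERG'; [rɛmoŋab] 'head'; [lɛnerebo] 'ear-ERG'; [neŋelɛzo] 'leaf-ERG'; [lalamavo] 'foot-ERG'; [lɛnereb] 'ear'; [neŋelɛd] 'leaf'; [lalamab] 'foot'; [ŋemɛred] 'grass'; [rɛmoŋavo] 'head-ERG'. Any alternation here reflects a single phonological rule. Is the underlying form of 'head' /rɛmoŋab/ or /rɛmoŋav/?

/rɛmoŋav/

The root 'head' surfaces as [rɛmoŋab] and [rɛmoŋavo], with a stem-final [b] ~ [v] alternation.
Compare 'ear', with invariant [b] in [lɛnereb] and [lɛnerebo]: an analysis with underlying /b/ and a rule producing [v] before the ERG suffix would wrongly predict alternation here too.
The underlying segment must be /v/; voiced fricatives become stops word-finally, yielding [b] there.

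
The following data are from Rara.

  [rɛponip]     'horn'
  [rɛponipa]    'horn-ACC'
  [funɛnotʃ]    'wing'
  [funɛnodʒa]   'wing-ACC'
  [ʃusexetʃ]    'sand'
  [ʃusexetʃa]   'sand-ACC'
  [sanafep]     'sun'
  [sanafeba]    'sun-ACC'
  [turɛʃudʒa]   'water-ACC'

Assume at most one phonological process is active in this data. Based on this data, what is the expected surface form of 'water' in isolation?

The stem for 'wing' ends in [tʃ] in [funɛnotʃ] but [dʒ] in [funɛnodʒa].
If /tʃ/ were underlying and a rule turned it into [dʒ] before the ACC suffix, 'sand' would also alternate; but it has [tʃ] in both [ʃusexetʃ] and [ʃusexetʃa].
So /dʒ/ is underlying, and a rule of word-final obstruent devoicing — voiced obstruents become voiceless word-finally — gives [tʃ].
From [turɛʃudʒa] the stem 'water' is /turɛʃudʒ/; word-finally this yields [turɛʃutʃ].

[turɛʃutʃ]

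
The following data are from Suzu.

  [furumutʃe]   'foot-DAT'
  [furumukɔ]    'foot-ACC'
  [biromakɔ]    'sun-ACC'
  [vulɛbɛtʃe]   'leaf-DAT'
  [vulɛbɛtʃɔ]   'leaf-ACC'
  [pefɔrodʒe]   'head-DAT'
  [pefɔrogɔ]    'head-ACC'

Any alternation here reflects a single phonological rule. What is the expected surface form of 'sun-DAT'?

The stem for 'foot' ends in [tʃ] in [furumutʃe] but [k] in [furumukɔ].
The stem 'leaf' ([vulɛbɛtʃe], [vulɛbɛtʃɔ]) shows [tʃ] unchanged in both environments, so [tʃ] cannot be basic with [k] derived before the ACC suffix.
Therefore /k/ is basic and [tʃ] is derived by palatalization before a front vowel (/k/ and /g/ become palato-alveolar [tʃ] and [dʒ] before a front vowel).
The one attested form of 'sun', [biromakɔ], shows underlying /biromak/. Applying the same rule before a front vowel gives [biromatʃe].

[biromatʃe]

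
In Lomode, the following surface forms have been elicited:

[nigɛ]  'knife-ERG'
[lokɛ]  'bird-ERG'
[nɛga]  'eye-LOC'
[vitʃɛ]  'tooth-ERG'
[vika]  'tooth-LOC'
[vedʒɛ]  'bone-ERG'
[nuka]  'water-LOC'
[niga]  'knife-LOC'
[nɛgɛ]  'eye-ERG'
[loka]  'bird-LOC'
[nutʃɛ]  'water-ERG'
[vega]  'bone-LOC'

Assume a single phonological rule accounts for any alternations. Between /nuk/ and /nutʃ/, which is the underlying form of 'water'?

'water' shows [tʃ] ~ [k] at the end of the stem ([nutʃɛ] vs [nuka]).
If /k/ were underlying and a rule turned it into [tʃ] before the ERG suffix, 'bird' would also alternate; but it has [k] in both [lokɛ] and [loka].
Therefore /tʃ/ is basic and [k] is derived by depalatalization (palato-alveolar /tʃ/ and /dʒ/ become [k] and [g] when no front vowel follows).

/nutʃ/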